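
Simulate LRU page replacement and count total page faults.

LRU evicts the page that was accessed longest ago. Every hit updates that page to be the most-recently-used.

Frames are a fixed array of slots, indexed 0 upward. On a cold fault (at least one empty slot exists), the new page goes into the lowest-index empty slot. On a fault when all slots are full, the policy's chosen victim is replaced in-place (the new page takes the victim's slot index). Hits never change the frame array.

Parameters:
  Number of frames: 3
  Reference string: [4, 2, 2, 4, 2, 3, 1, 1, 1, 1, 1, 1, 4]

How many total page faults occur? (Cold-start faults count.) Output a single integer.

Step 0: ref 4 → FAULT, frames=[4,-,-]
Step 1: ref 2 → FAULT, frames=[4,2,-]
Step 2: ref 2 → HIT, frames=[4,2,-]
Step 3: ref 4 → HIT, frames=[4,2,-]
Step 4: ref 2 → HIT, frames=[4,2,-]
Step 5: ref 3 → FAULT, frames=[4,2,3]
Step 6: ref 1 → FAULT (evict 4), frames=[1,2,3]
Step 7: ref 1 → HIT, frames=[1,2,3]
Step 8: ref 1 → HIT, frames=[1,2,3]
Step 9: ref 1 → HIT, frames=[1,2,3]
Step 10: ref 1 → HIT, frames=[1,2,3]
Step 11: ref 1 → HIT, frames=[1,2,3]
Step 12: ref 4 → FAULT (evict 2), frames=[1,4,3]
Total faults: 5

Answer: 5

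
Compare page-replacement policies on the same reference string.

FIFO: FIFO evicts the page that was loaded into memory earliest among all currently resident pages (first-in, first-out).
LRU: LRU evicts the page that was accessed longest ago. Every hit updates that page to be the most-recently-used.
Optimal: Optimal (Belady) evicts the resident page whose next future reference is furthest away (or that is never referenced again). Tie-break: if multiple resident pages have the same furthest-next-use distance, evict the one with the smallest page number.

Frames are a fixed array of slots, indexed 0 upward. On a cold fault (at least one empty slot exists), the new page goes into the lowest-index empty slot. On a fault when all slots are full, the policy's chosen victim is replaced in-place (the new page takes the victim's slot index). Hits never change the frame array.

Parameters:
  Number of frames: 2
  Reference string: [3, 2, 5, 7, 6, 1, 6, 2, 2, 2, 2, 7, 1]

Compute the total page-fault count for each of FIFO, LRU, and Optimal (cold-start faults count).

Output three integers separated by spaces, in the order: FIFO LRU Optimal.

--- FIFO ---
  step 0: ref 3 -> FAULT, frames=[3,-] (faults so far: 1)
  step 1: ref 2 -> FAULT, frames=[3,2] (faults so far: 2)
  step 2: ref 5 -> FAULT, evict 3, frames=[5,2] (faults so far: 3)
  step 3: ref 7 -> FAULT, evict 2, frames=[5,7] (faults so far: 4)
  step 4: ref 6 -> FAULT, evict 5, frames=[6,7] (faults so far: 5)
  step 5: ref 1 -> FAULT, evict 7, frames=[6,1] (faults so far: 6)
  step 6: ref 6 -> HIT, frames=[6,1] (faults so far: 6)
  step 7: ref 2 -> FAULT, evict 6, frames=[2,1] (faults so far: 7)
  step 8: ref 2 -> HIT, frames=[2,1] (faults so far: 7)
  step 9: ref 2 -> HIT, frames=[2,1] (faults so far: 7)
  step 10: ref 2 -> HIT, frames=[2,1] (faults so far: 7)
  step 11: ref 7 -> FAULT, evict 1, frames=[2,7] (faults so far: 8)
  step 12: ref 1 -> FAULT, evict 2, frames=[1,7] (faults so far: 9)
  FIFO total faults: 9
--- LRU ---
  step 0: ref 3 -> FAULT, frames=[3,-] (faults so far: 1)
  step 1: ref 2 -> FAULT, frames=[3,2] (faults so far: 2)
  step 2: ref 5 -> FAULT, evict 3, frames=[5,2] (faults so far: 3)
  step 3: ref 7 -> FAULT, evict 2, frames=[5,7] (faults so far: 4)
  step 4: ref 6 -> FAULT, evict 5, frames=[6,7] (faults so far: 5)
  step 5: ref 1 -> FAULT, evict 7, frames=[6,1] (faults so far: 6)
  step 6: ref 6 -> HIT, frames=[6,1] (faults so far: 6)
  step 7: ref 2 -> FAULT, evict 1, frames=[6,2] (faults so far: 7)
  step 8: ref 2 -> HIT, frames=[6,2] (faults so far: 7)
  step 9: ref 2 -> HIT, frames=[6,2] (faults so far: 7)
  step 10: ref 2 -> HIT, frames=[6,2] (faults so far: 7)
  step 11: ref 7 -> FAULT, evict 6, frames=[7,2] (faults so far: 8)
  step 12: ref 1 -> FAULT, evict 2, frames=[7,1] (faults so far: 9)
  LRU total faults: 9
--- Optimal ---
  step 0: ref 3 -> FAULT, frames=[3,-] (faults so far: 1)
  step 1: ref 2 -> FAULT, frames=[3,2] (faults so far: 2)
  step 2: ref 5 -> FAULT, evict 3, frames=[5,2] (faults so far: 3)
  step 3: ref 7 -> FAULT, evict 5, frames=[7,2] (faults so far: 4)
  step 4: ref 6 -> FAULT, evict 7, frames=[6,2] (faults so far: 5)
  step 5: ref 1 -> FAULT, evict 2, frames=[6,1] (faults so far: 6)
  step 6: ref 6 -> HIT, frames=[6,1] (faults so far: 6)
  step 7: ref 2 -> FAULT, evict 6, frames=[2,1] (faults so far: 7)
  step 8: ref 2 -> HIT, frames=[2,1] (faults so far: 7)
  step 9: ref 2 -> HIT, frames=[2,1] (faults so far: 7)
  step 10: ref 2 -> HIT, frames=[2,1] (faults so far: 7)
  step 11: ref 7 -> FAULT, evict 2, frames=[7,1] (faults so far: 8)
  step 12: ref 1 -> HIT, frames=[7,1] (faults so far: 8)
  Optimal total faults: 8

Answer: 9 9 8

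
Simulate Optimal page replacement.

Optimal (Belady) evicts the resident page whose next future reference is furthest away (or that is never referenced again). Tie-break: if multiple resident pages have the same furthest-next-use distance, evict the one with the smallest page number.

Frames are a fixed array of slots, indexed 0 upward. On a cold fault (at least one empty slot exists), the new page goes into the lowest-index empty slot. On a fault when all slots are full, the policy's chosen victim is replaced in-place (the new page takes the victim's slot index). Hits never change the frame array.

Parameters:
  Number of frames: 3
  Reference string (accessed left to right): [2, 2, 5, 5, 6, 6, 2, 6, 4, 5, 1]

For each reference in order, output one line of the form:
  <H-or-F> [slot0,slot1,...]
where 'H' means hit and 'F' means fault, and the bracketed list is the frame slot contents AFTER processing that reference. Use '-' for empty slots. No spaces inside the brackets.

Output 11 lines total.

F [2,-,-]
H [2,-,-]
F [2,5,-]
H [2,5,-]
F [2,5,6]
H [2,5,6]
H [2,5,6]
H [2,5,6]
F [4,5,6]
H [4,5,6]
F [1,5,6]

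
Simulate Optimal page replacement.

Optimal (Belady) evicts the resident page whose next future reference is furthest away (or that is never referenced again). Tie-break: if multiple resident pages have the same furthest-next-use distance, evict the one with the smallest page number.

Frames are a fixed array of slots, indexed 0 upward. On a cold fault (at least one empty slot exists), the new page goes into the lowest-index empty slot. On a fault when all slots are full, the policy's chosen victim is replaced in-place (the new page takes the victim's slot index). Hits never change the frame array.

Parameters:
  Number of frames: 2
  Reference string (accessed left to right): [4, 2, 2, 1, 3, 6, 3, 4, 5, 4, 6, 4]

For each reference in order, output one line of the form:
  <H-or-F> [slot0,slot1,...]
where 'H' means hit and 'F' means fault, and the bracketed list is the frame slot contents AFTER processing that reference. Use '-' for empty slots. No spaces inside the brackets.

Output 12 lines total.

F [4,-]
F [4,2]
H [4,2]
F [4,1]
F [4,3]
F [6,3]
H [6,3]
F [6,4]
F [5,4]
H [5,4]
F [6,4]
H [6,4]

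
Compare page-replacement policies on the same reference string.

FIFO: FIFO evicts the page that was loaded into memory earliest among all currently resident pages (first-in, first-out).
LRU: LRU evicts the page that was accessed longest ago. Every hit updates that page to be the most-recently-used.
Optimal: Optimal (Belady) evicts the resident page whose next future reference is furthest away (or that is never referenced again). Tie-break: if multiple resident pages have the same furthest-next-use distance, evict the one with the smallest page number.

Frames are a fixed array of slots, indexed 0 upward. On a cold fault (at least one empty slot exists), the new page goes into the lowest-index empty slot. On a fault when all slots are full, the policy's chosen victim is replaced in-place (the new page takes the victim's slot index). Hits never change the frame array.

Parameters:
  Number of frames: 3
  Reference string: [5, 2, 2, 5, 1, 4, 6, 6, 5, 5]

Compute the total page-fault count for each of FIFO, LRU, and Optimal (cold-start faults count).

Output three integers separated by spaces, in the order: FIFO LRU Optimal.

--- FIFO ---
  step 0: ref 5 -> FAULT, frames=[5,-,-] (faults so far: 1)
  step 1: ref 2 -> FAULT, frames=[5,2,-] (faults so far: 2)
  step 2: ref 2 -> HIT, frames=[5,2,-] (faults so far: 2)
  step 3: ref 5 -> HIT, frames=[5,2,-] (faults so far: 2)
  step 4: ref 1 -> FAULT, frames=[5,2,1] (faults so far: 3)
  step 5: ref 4 -> FAULT, evict 5, frames=[4,2,1] (faults so far: 4)
  step 6: ref 6 -> FAULT, evict 2, frames=[4,6,1] (faults so far: 5)
  step 7: ref 6 -> HIT, frames=[4,6,1] (faults so far: 5)
  step 8: ref 5 -> FAULT, evict 1, frames=[4,6,5] (faults so far: 6)
  step 9: ref 5 -> HIT, frames=[4,6,5] (faults so far: 6)
  FIFO total faults: 6
--- LRU ---
  step 0: ref 5 -> FAULT, frames=[5,-,-] (faults so far: 1)
  step 1: ref 2 -> FAULT, frames=[5,2,-] (faults so far: 2)
  step 2: ref 2 -> HIT, frames=[5,2,-] (faults so far: 2)
  step 3: ref 5 -> HIT, frames=[5,2,-] (faults so far: 2)
  step 4: ref 1 -> FAULT, frames=[5,2,1] (faults so far: 3)
  step 5: ref 4 -> FAULT, evict 2, frames=[5,4,1] (faults so far: 4)
  step 6: ref 6 -> FAULT, evict 5, frames=[6,4,1] (faults so far: 5)
  step 7: ref 6 -> HIT, frames=[6,4,1] (faults so far: 5)
  step 8: ref 5 -> FAULT, evict 1, frames=[6,4,5] (faults so far: 6)
  step 9: ref 5 -> HIT, frames=[6,4,5] (faults so far: 6)
  LRU total faults: 6
--- Optimal ---
  step 0: ref 5 -> FAULT, frames=[5,-,-] (faults so far: 1)
  step 1: ref 2 -> FAULT, frames=[5,2,-] (faults so far: 2)
  step 2: ref 2 -> HIT, frames=[5,2,-] (faults so far: 2)
  step 3: ref 5 -> HIT, frames=[5,2,-] (faults so far: 2)
  step 4: ref 1 -> FAULT, frames=[5,2,1] (faults so far: 3)
  step 5: ref 4 -> FAULT, evict 1, frames=[5,2,4] (faults so far: 4)
  step 6: ref 6 -> FAULT, evict 2, frames=[5,6,4] (faults so far: 5)
  step 7: ref 6 -> HIT, frames=[5,6,4] (faults so far: 5)
  step 8: ref 5 -> HIT, frames=[5,6,4] (faults so far: 5)
  step 9: ref 5 -> HIT, frames=[5,6,4] (faults so far: 5)
  Optimal total faults: 5

Answer: 6 6 5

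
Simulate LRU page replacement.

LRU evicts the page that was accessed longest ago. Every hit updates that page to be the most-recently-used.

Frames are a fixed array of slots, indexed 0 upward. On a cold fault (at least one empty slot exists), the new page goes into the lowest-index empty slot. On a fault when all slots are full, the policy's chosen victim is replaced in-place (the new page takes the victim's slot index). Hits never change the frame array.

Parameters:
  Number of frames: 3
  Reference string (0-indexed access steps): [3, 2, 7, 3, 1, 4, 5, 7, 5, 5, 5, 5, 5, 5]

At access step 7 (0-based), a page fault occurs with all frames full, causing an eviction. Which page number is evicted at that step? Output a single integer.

Answer: 1

Derivation:
Step 0: ref 3 -> FAULT, frames=[3,-,-]
Step 1: ref 2 -> FAULT, frames=[3,2,-]
Step 2: ref 7 -> FAULT, frames=[3,2,7]
Step 3: ref 3 -> HIT, frames=[3,2,7]
Step 4: ref 1 -> FAULT, evict 2, frames=[3,1,7]
Step 5: ref 4 -> FAULT, evict 7, frames=[3,1,4]
Step 6: ref 5 -> FAULT, evict 3, frames=[5,1,4]
Step 7: ref 7 -> FAULT, evict 1, frames=[5,7,4]
At step 7: evicted page 1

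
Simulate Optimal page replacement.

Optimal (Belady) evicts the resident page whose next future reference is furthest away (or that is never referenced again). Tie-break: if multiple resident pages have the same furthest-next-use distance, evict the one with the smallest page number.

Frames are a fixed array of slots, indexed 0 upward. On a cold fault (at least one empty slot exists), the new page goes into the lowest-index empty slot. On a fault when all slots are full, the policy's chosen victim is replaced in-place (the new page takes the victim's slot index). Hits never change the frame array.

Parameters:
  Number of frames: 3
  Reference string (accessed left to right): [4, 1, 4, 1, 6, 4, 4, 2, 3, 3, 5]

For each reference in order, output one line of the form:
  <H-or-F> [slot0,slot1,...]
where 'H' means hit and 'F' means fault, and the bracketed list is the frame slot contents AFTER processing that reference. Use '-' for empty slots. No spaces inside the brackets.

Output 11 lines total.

F [4,-,-]
F [4,1,-]
H [4,1,-]
H [4,1,-]
F [4,1,6]
H [4,1,6]
H [4,1,6]
F [4,2,6]
F [4,3,6]
H [4,3,6]
F [4,5,6]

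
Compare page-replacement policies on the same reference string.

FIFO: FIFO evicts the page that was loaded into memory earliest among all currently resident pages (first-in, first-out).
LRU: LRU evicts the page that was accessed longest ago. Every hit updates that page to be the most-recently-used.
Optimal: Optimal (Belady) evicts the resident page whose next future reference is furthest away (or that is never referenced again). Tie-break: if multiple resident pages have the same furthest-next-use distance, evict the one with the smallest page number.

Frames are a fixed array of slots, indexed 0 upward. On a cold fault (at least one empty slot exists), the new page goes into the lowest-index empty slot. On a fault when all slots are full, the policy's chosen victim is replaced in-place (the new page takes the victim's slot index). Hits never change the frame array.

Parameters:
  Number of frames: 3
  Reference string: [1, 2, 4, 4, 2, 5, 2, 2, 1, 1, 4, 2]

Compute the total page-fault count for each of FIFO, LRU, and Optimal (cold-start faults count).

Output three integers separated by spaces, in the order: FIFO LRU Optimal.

--- FIFO ---
  step 0: ref 1 -> FAULT, frames=[1,-,-] (faults so far: 1)
  step 1: ref 2 -> FAULT, frames=[1,2,-] (faults so far: 2)
  step 2: ref 4 -> FAULT, frames=[1,2,4] (faults so far: 3)
  step 3: ref 4 -> HIT, frames=[1,2,4] (faults so far: 3)
  step 4: ref 2 -> HIT, frames=[1,2,4] (faults so far: 3)
  step 5: ref 5 -> FAULT, evict 1, frames=[5,2,4] (faults so far: 4)
  step 6: ref 2 -> HIT, frames=[5,2,4] (faults so far: 4)
  step 7: ref 2 -> HIT, frames=[5,2,4] (faults so far: 4)
  step 8: ref 1 -> FAULT, evict 2, frames=[5,1,4] (faults so far: 5)
  step 9: ref 1 -> HIT, frames=[5,1,4] (faults so far: 5)
  step 10: ref 4 -> HIT, frames=[5,1,4] (faults so far: 5)
  step 11: ref 2 -> FAULT, evict 4, frames=[5,1,2] (faults so far: 6)
  FIFO total faults: 6
--- LRU ---
  step 0: ref 1 -> FAULT, frames=[1,-,-] (faults so far: 1)
  step 1: ref 2 -> FAULT, frames=[1,2,-] (faults so far: 2)
  step 2: ref 4 -> FAULT, frames=[1,2,4] (faults so far: 3)
  step 3: ref 4 -> HIT, frames=[1,2,4] (faults so far: 3)
  step 4: ref 2 -> HIT, frames=[1,2,4] (faults so far: 3)
  step 5: ref 5 -> FAULT, evict 1, frames=[5,2,4] (faults so far: 4)
  step 6: ref 2 -> HIT, frames=[5,2,4] (faults so far: 4)
  step 7: ref 2 -> HIT, frames=[5,2,4] (faults so far: 4)
  step 8: ref 1 -> FAULT, evict 4, frames=[5,2,1] (faults so far: 5)
  step 9: ref 1 -> HIT, frames=[5,2,1] (faults so far: 5)
  step 10: ref 4 -> FAULT, evict 5, frames=[4,2,1] (faults so far: 6)
  step 11: ref 2 -> HIT, frames=[4,2,1] (faults so far: 6)
  LRU total faults: 6
--- Optimal ---
  step 0: ref 1 -> FAULT, frames=[1,-,-] (faults so far: 1)
  step 1: ref 2 -> FAULT, frames=[1,2,-] (faults so far: 2)
  step 2: ref 4 -> FAULT, frames=[1,2,4] (faults so far: 3)
  step 3: ref 4 -> HIT, frames=[1,2,4] (faults so far: 3)
  step 4: ref 2 -> HIT, frames=[1,2,4] (faults so far: 3)
  step 5: ref 5 -> FAULT, evict 4, frames=[1,2,5] (faults so far: 4)
  step 6: ref 2 -> HIT, frames=[1,2,5] (faults so far: 4)
  step 7: ref 2 -> HIT, frames=[1,2,5] (faults so far: 4)
  step 8: ref 1 -> HIT, frames=[1,2,5] (faults so far: 4)
  step 9: ref 1 -> HIT, frames=[1,2,5] (faults so far: 4)
  step 10: ref 4 -> FAULT, evict 1, frames=[4,2,5] (faults so far: 5)
  step 11: ref 2 -> HIT, frames=[4,2,5] (faults so far: 5)
  Optimal total faults: 5

Answer: 6 6 5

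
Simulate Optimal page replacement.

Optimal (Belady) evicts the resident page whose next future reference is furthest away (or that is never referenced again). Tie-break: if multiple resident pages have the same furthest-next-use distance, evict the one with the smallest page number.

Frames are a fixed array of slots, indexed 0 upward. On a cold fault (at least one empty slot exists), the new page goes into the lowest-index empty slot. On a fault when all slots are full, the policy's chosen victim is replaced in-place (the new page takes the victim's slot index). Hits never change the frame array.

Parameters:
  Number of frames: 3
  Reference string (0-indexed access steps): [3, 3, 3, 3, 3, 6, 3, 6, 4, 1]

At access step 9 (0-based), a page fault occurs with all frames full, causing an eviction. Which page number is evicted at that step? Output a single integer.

Step 0: ref 3 -> FAULT, frames=[3,-,-]
Step 1: ref 3 -> HIT, frames=[3,-,-]
Step 2: ref 3 -> HIT, frames=[3,-,-]
Step 3: ref 3 -> HIT, frames=[3,-,-]
Step 4: ref 3 -> HIT, frames=[3,-,-]
Step 5: ref 6 -> FAULT, frames=[3,6,-]
Step 6: ref 3 -> HIT, frames=[3,6,-]
Step 7: ref 6 -> HIT, frames=[3,6,-]
Step 8: ref 4 -> FAULT, frames=[3,6,4]
Step 9: ref 1 -> FAULT, evict 3, frames=[1,6,4]
At step 9: evicted page 3

Answer: 3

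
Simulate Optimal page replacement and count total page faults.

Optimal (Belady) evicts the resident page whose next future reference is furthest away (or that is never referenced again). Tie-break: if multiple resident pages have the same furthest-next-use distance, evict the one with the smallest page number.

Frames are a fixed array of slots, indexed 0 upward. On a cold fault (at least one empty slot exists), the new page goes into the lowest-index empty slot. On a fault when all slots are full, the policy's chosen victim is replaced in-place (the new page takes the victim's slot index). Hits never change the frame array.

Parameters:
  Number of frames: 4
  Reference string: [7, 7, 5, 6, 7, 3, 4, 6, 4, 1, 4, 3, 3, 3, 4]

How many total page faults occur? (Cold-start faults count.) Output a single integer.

Step 0: ref 7 → FAULT, frames=[7,-,-,-]
Step 1: ref 7 → HIT, frames=[7,-,-,-]
Step 2: ref 5 → FAULT, frames=[7,5,-,-]
Step 3: ref 6 → FAULT, frames=[7,5,6,-]
Step 4: ref 7 → HIT, frames=[7,5,6,-]
Step 5: ref 3 → FAULT, frames=[7,5,6,3]
Step 6: ref 4 → FAULT (evict 5), frames=[7,4,6,3]
Step 7: ref 6 → HIT, frames=[7,4,6,3]
Step 8: ref 4 → HIT, frames=[7,4,6,3]
Step 9: ref 1 → FAULT (evict 6), frames=[7,4,1,3]
Step 10: ref 4 → HIT, frames=[7,4,1,3]
Step 11: ref 3 → HIT, frames=[7,4,1,3]
Step 12: ref 3 → HIT, frames=[7,4,1,3]
Step 13: ref 3 → HIT, frames=[7,4,1,3]
Step 14: ref 4 → HIT, frames=[7,4,1,3]
Total faults: 6

Answer: 6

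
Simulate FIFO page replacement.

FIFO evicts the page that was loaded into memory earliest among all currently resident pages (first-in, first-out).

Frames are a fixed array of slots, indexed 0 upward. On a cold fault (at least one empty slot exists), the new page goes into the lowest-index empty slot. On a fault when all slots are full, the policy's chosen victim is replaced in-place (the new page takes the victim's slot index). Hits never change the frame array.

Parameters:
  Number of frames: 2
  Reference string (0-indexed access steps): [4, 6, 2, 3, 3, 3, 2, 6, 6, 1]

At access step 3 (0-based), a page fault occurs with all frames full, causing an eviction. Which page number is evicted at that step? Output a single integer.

Step 0: ref 4 -> FAULT, frames=[4,-]
Step 1: ref 6 -> FAULT, frames=[4,6]
Step 2: ref 2 -> FAULT, evict 4, frames=[2,6]
Step 3: ref 3 -> FAULT, evict 6, frames=[2,3]
At step 3: evicted page 6

Answer: 6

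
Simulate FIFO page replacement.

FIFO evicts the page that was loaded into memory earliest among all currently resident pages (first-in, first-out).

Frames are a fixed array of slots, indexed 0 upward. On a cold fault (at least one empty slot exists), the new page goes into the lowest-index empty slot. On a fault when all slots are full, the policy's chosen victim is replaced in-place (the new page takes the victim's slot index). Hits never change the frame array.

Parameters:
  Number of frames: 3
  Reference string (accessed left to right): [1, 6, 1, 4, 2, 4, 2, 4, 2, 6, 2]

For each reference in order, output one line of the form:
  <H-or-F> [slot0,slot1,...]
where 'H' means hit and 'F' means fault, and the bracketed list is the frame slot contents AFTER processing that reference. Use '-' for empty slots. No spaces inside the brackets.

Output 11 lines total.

F [1,-,-]
F [1,6,-]
H [1,6,-]
F [1,6,4]
F [2,6,4]
H [2,6,4]
H [2,6,4]
H [2,6,4]
H [2,6,4]
H [2,6,4]
H [2,6,4]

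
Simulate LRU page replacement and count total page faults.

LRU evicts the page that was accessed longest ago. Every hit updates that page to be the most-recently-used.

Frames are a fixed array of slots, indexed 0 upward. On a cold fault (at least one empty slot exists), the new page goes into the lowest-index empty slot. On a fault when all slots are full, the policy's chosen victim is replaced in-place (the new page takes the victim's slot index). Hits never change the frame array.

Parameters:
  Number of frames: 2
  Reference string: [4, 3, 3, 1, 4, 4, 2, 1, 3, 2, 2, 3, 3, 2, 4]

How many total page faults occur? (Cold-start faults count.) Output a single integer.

Step 0: ref 4 → FAULT, frames=[4,-]
Step 1: ref 3 → FAULT, frames=[4,3]
Step 2: ref 3 → HIT, frames=[4,3]
Step 3: ref 1 → FAULT (evict 4), frames=[1,3]
Step 4: ref 4 → FAULT (evict 3), frames=[1,4]
Step 5: ref 4 → HIT, frames=[1,4]
Step 6: ref 2 → FAULT (evict 1), frames=[2,4]
Step 7: ref 1 → FAULT (evict 4), frames=[2,1]
Step 8: ref 3 → FAULT (evict 2), frames=[3,1]
Step 9: ref 2 → FAULT (evict 1), frames=[3,2]
Step 10: ref 2 → HIT, frames=[3,2]
Step 11: ref 3 → HIT, frames=[3,2]
Step 12: ref 3 → HIT, frames=[3,2]
Step 13: ref 2 → HIT, frames=[3,2]
Step 14: ref 4 → FAULT (evict 3), frames=[4,2]
Total faults: 9

Answer: 9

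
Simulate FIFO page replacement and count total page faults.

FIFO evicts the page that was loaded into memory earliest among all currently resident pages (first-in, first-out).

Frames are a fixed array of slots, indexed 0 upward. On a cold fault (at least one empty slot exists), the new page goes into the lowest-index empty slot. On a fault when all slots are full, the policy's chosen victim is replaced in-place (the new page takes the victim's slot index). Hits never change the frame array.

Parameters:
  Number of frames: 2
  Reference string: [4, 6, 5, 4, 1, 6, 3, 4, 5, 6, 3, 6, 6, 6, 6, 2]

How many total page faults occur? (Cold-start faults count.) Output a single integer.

Step 0: ref 4 → FAULT, frames=[4,-]
Step 1: ref 6 → FAULT, frames=[4,6]
Step 2: ref 5 → FAULT (evict 4), frames=[5,6]
Step 3: ref 4 → FAULT (evict 6), frames=[5,4]
Step 4: ref 1 → FAULT (evict 5), frames=[1,4]
Step 5: ref 6 → FAULT (evict 4), frames=[1,6]
Step 6: ref 3 → FAULT (evict 1), frames=[3,6]
Step 7: ref 4 → FAULT (evict 6), frames=[3,4]
Step 8: ref 5 → FAULT (evict 3), frames=[5,4]
Step 9: ref 6 → FAULT (evict 4), frames=[5,6]
Step 10: ref 3 → FAULT (evict 5), frames=[3,6]
Step 11: ref 6 → HIT, frames=[3,6]
Step 12: ref 6 → HIT, frames=[3,6]
Step 13: ref 6 → HIT, frames=[3,6]
Step 14: ref 6 → HIT, frames=[3,6]
Step 15: ref 2 → FAULT (evict 6), frames=[3,2]
Total faults: 12

Answer: 12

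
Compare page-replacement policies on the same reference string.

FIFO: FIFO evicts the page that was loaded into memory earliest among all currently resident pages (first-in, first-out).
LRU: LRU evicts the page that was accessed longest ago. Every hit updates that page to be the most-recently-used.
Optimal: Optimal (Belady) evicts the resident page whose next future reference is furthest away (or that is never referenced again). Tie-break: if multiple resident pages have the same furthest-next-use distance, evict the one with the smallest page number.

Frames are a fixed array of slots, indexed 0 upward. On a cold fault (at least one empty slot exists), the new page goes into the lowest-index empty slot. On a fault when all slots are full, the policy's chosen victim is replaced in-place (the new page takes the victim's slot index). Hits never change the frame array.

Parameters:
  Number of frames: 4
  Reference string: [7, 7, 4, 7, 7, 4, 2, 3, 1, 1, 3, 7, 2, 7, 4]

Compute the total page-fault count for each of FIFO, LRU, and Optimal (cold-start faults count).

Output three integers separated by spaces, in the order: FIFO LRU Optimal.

--- FIFO ---
  step 0: ref 7 -> FAULT, frames=[7,-,-,-] (faults so far: 1)
  step 1: ref 7 -> HIT, frames=[7,-,-,-] (faults so far: 1)
  step 2: ref 4 -> FAULT, frames=[7,4,-,-] (faults so far: 2)
  step 3: ref 7 -> HIT, frames=[7,4,-,-] (faults so far: 2)
  step 4: ref 7 -> HIT, frames=[7,4,-,-] (faults so far: 2)
  step 5: ref 4 -> HIT, frames=[7,4,-,-] (faults so far: 2)
  step 6: ref 2 -> FAULT, frames=[7,4,2,-] (faults so far: 3)
  step 7: ref 3 -> FAULT, frames=[7,4,2,3] (faults so far: 4)
  step 8: ref 1 -> FAULT, evict 7, frames=[1,4,2,3] (faults so far: 5)
  step 9: ref 1 -> HIT, frames=[1,4,2,3] (faults so far: 5)
  step 10: ref 3 -> HIT, frames=[1,4,2,3] (faults so far: 5)
  step 11: ref 7 -> FAULT, evict 4, frames=[1,7,2,3] (faults so far: 6)
  step 12: ref 2 -> HIT, frames=[1,7,2,3] (faults so far: 6)
  step 13: ref 7 -> HIT, frames=[1,7,2,3] (faults so far: 6)
  step 14: ref 4 -> FAULT, evict 2, frames=[1,7,4,3] (faults so far: 7)
  FIFO total faults: 7
--- LRU ---
  step 0: ref 7 -> FAULT, frames=[7,-,-,-] (faults so far: 1)
  step 1: ref 7 -> HIT, frames=[7,-,-,-] (faults so far: 1)
  step 2: ref 4 -> FAULT, frames=[7,4,-,-] (faults so far: 2)
  step 3: ref 7 -> HIT, frames=[7,4,-,-] (faults so far: 2)
  step 4: ref 7 -> HIT, frames=[7,4,-,-] (faults so far: 2)
  step 5: ref 4 -> HIT, frames=[7,4,-,-] (faults so far: 2)
  step 6: ref 2 -> FAULT, frames=[7,4,2,-] (faults so far: 3)
  step 7: ref 3 -> FAULT, frames=[7,4,2,3] (faults so far: 4)
  step 8: ref 1 -> FAULT, evict 7, frames=[1,4,2,3] (faults so far: 5)
  step 9: ref 1 -> HIT, frames=[1,4,2,3] (faults so far: 5)
  step 10: ref 3 -> HIT, frames=[1,4,2,3] (faults so far: 5)
  step 11: ref 7 -> FAULT, evict 4, frames=[1,7,2,3] (faults so far: 6)
  step 12: ref 2 -> HIT, frames=[1,7,2,3] (faults so far: 6)
  step 13: ref 7 -> HIT, frames=[1,7,2,3] (faults so far: 6)
  step 14: ref 4 -> FAULT, evict 1, frames=[4,7,2,3] (faults so far: 7)
  LRU total faults: 7
--- Optimal ---
  step 0: ref 7 -> FAULT, frames=[7,-,-,-] (faults so far: 1)
  step 1: ref 7 -> HIT, frames=[7,-,-,-] (faults so far: 1)
  step 2: ref 4 -> FAULT, frames=[7,4,-,-] (faults so far: 2)
  step 3: ref 7 -> HIT, frames=[7,4,-,-] (faults so far: 2)
  step 4: ref 7 -> HIT, frames=[7,4,-,-] (faults so far: 2)
  step 5: ref 4 -> HIT, frames=[7,4,-,-] (faults so far: 2)
  step 6: ref 2 -> FAULT, frames=[7,4,2,-] (faults so far: 3)
  step 7: ref 3 -> FAULT, frames=[7,4,2,3] (faults so far: 4)
  step 8: ref 1 -> FAULT, evict 4, frames=[7,1,2,3] (faults so far: 5)
  step 9: ref 1 -> HIT, frames=[7,1,2,3] (faults so far: 5)
  step 10: ref 3 -> HIT, frames=[7,1,2,3] (faults so far: 5)
  step 11: ref 7 -> HIT, frames=[7,1,2,3] (faults so far: 5)
  step 12: ref 2 -> HIT, frames=[7,1,2,3] (faults so far: 5)
  step 13: ref 7 -> HIT, frames=[7,1,2,3] (faults so far: 5)
  step 14: ref 4 -> FAULT, evict 1, frames=[7,4,2,3] (faults so far: 6)
  Optimal total faults: 6

Answer: 7 7 6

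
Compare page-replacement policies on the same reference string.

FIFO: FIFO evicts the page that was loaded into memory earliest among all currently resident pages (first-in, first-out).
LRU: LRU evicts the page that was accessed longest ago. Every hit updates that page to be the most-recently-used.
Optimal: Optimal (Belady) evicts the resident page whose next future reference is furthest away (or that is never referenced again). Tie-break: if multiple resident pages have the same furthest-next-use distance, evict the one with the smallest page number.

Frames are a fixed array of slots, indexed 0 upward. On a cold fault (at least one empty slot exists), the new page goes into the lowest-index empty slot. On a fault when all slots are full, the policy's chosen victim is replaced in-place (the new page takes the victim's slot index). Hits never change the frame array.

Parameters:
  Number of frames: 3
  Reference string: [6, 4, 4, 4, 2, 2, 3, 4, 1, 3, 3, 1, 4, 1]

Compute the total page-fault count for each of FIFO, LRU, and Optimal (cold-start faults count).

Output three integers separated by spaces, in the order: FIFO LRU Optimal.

Answer: 6 5 5

Derivation:
--- FIFO ---
  step 0: ref 6 -> FAULT, frames=[6,-,-] (faults so far: 1)
  step 1: ref 4 -> FAULT, frames=[6,4,-] (faults so far: 2)
  step 2: ref 4 -> HIT, frames=[6,4,-] (faults so far: 2)
  step 3: ref 4 -> HIT, frames=[6,4,-] (faults so far: 2)
  step 4: ref 2 -> FAULT, frames=[6,4,2] (faults so far: 3)
  step 5: ref 2 -> HIT, frames=[6,4,2] (faults so far: 3)
  step 6: ref 3 -> FAULT, evict 6, frames=[3,4,2] (faults so far: 4)
  step 7: ref 4 -> HIT, frames=[3,4,2] (faults so far: 4)
  step 8: ref 1 -> FAULT, evict 4, frames=[3,1,2] (faults so far: 5)
  step 9: ref 3 -> HIT, frames=[3,1,2] (faults so far: 5)
  step 10: ref 3 -> HIT, frames=[3,1,2] (faults so far: 5)
  step 11: ref 1 -> HIT, frames=[3,1,2] (faults so far: 5)
  step 12: ref 4 -> FAULT, evict 2, frames=[3,1,4] (faults so far: 6)
  step 13: ref 1 -> HIT, frames=[3,1,4] (faults so far: 6)
  FIFO total faults: 6
--- LRU ---
  step 0: ref 6 -> FAULT, frames=[6,-,-] (faults so far: 1)
  step 1: ref 4 -> FAULT, frames=[6,4,-] (faults so far: 2)
  step 2: ref 4 -> HIT, frames=[6,4,-] (faults so far: 2)
  step 3: ref 4 -> HIT, frames=[6,4,-] (faults so far: 2)
  step 4: ref 2 -> FAULT, frames=[6,4,2] (faults so far: 3)
  step 5: ref 2 -> HIT, frames=[6,4,2] (faults so far: 3)
  step 6: ref 3 -> FAULT, evict 6, frames=[3,4,2] (faults so far: 4)
  step 7: ref 4 -> HIT, frames=[3,4,2] (faults so far: 4)
  step 8: ref 1 -> FAULT, evict 2, frames=[3,4,1] (faults so far: 5)
  step 9: ref 3 -> HIT, frames=[3,4,1] (faults so far: 5)
  step 10: ref 3 -> HIT, frames=[3,4,1] (faults so far: 5)
  step 11: ref 1 -> HIT, frames=[3,4,1] (faults so far: 5)
  step 12: ref 4 -> HIT, frames=[3,4,1] (faults so far: 5)
  step 13: ref 1 -> HIT, frames=[3,4,1] (faults so far: 5)
  LRU total faults: 5
--- Optimal ---
  step 0: ref 6 -> FAULT, frames=[6,-,-] (faults so far: 1)
  step 1: ref 4 -> FAULT, frames=[6,4,-] (faults so far: 2)
  step 2: ref 4 -> HIT, frames=[6,4,-] (faults so far: 2)
  step 3: ref 4 -> HIT, frames=[6,4,-] (faults so far: 2)
  step 4: ref 2 -> FAULT, frames=[6,4,2] (faults so far: 3)
  step 5: ref 2 -> HIT, frames=[6,4,2] (faults so far: 3)
  step 6: ref 3 -> FAULT, evict 2, frames=[6,4,3] (faults so far: 4)
  step 7: ref 4 -> HIT, frames=[6,4,3] (faults so far: 4)
  step 8: ref 1 -> FAULT, evict 6, frames=[1,4,3] (faults so far: 5)
  step 9: ref 3 -> HIT, frames=[1,4,3] (faults so far: 5)
  step 10: ref 3 -> HIT, frames=[1,4,3] (faults so far: 5)
  step 11: ref 1 -> HIT, frames=[1,4,3] (faults so far: 5)
  step 12: ref 4 -> HIT, frames=[1,4,3] (faults so far: 5)
  step 13: ref 1 -> HIT, frames=[1,4,3] (faults so far: 5)
  Optimal total faults: 5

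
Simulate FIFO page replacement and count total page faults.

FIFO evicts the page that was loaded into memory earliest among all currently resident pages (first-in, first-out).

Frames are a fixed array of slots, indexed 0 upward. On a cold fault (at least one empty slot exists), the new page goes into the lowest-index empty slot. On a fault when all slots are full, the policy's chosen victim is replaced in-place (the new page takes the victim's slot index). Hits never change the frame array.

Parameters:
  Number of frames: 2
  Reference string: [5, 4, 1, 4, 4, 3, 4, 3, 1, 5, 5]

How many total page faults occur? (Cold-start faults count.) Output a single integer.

Answer: 7

Derivation:
Step 0: ref 5 → FAULT, frames=[5,-]
Step 1: ref 4 → FAULT, frames=[5,4]
Step 2: ref 1 → FAULT (evict 5), frames=[1,4]
Step 3: ref 4 → HIT, frames=[1,4]
Step 4: ref 4 → HIT, frames=[1,4]
Step 5: ref 3 → FAULT (evict 4), frames=[1,3]
Step 6: ref 4 → FAULT (evict 1), frames=[4,3]
Step 7: ref 3 → HIT, frames=[4,3]
Step 8: ref 1 → FAULT (evict 3), frames=[4,1]
Step 9: ref 5 → FAULT (evict 4), frames=[5,1]
Step 10: ref 5 → HIT, frames=[5,1]
Total faults: 7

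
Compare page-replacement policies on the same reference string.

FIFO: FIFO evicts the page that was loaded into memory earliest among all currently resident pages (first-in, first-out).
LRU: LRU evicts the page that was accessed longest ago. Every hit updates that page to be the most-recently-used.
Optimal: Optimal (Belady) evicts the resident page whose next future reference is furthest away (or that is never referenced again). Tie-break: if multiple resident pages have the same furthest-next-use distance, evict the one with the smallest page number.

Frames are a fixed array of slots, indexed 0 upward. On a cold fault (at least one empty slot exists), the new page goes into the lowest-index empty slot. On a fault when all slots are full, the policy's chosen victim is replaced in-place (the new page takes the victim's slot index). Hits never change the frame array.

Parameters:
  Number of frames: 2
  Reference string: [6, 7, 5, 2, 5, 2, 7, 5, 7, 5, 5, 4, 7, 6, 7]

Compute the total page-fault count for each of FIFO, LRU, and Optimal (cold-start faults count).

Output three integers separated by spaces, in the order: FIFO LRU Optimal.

--- FIFO ---
  step 0: ref 6 -> FAULT, frames=[6,-] (faults so far: 1)
  step 1: ref 7 -> FAULT, frames=[6,7] (faults so far: 2)
  step 2: ref 5 -> FAULT, evict 6, frames=[5,7] (faults so far: 3)
  step 3: ref 2 -> FAULT, evict 7, frames=[5,2] (faults so far: 4)
  step 4: ref 5 -> HIT, frames=[5,2] (faults so far: 4)
  step 5: ref 2 -> HIT, frames=[5,2] (faults so far: 4)
  step 6: ref 7 -> FAULT, evict 5, frames=[7,2] (faults so far: 5)
  step 7: ref 5 -> FAULT, evict 2, frames=[7,5] (faults so far: 6)
  step 8: ref 7 -> HIT, frames=[7,5] (faults so far: 6)
  step 9: ref 5 -> HIT, frames=[7,5] (faults so far: 6)
  step 10: ref 5 -> HIT, frames=[7,5] (faults so far: 6)
  step 11: ref 4 -> FAULT, evict 7, frames=[4,5] (faults so far: 7)
  step 12: ref 7 -> FAULT, evict 5, frames=[4,7] (faults so far: 8)
  step 13: ref 6 -> FAULT, evict 4, frames=[6,7] (faults so far: 9)
  step 14: ref 7 -> HIT, frames=[6,7] (faults so far: 9)
  FIFO total faults: 9
--- LRU ---
  step 0: ref 6 -> FAULT, frames=[6,-] (faults so far: 1)
  step 1: ref 7 -> FAULT, frames=[6,7] (faults so far: 2)
  step 2: ref 5 -> FAULT, evict 6, frames=[5,7] (faults so far: 3)
  step 3: ref 2 -> FAULT, evict 7, frames=[5,2] (faults so far: 4)
  step 4: ref 5 -> HIT, frames=[5,2] (faults so far: 4)
  step 5: ref 2 -> HIT, frames=[5,2] (faults so far: 4)
  step 6: ref 7 -> FAULT, evict 5, frames=[7,2] (faults so far: 5)
  step 7: ref 5 -> FAULT, evict 2, frames=[7,5] (faults so far: 6)
  step 8: ref 7 -> HIT, frames=[7,5] (faults so far: 6)
  step 9: ref 5 -> HIT, frames=[7,5] (faults so far: 6)
  step 10: ref 5 -> HIT, frames=[7,5] (faults so far: 6)
  step 11: ref 4 -> FAULT, evict 7, frames=[4,5] (faults so far: 7)
  step 12: ref 7 -> FAULT, evict 5, frames=[4,7] (faults so far: 8)
  step 13: ref 6 -> FAULT, evict 4, frames=[6,7] (faults so far: 9)
  step 14: ref 7 -> HIT, frames=[6,7] (faults so far: 9)
  LRU total faults: 9
--- Optimal ---
  step 0: ref 6 -> FAULT, frames=[6,-] (faults so far: 1)
  step 1: ref 7 -> FAULT, frames=[6,7] (faults so far: 2)
  step 2: ref 5 -> FAULT, evict 6, frames=[5,7] (faults so far: 3)
  step 3: ref 2 -> FAULT, evict 7, frames=[5,2] (faults so far: 4)
  step 4: ref 5 -> HIT, frames=[5,2] (faults so far: 4)
  step 5: ref 2 -> HIT, frames=[5,2] (faults so far: 4)
  step 6: ref 7 -> FAULT, evict 2, frames=[5,7] (faults so far: 5)
  step 7: ref 5 -> HIT, frames=[5,7] (faults so far: 5)
  step 8: ref 7 -> HIT, frames=[5,7] (faults so far: 5)
  step 9: ref 5 -> HIT, frames=[5,7] (faults so far: 5)
  step 10: ref 5 -> HIT, frames=[5,7] (faults so far: 5)
  step 11: ref 4 -> FAULT, evict 5, frames=[4,7] (faults so far: 6)
  step 12: ref 7 -> HIT, frames=[4,7] (faults so far: 6)
  step 13: ref 6 -> FAULT, evict 4, frames=[6,7] (faults so far: 7)
  step 14: ref 7 -> HIT, frames=[6,7] (faults so far: 7)
  Optimal total faults: 7

Answer: 9 9 7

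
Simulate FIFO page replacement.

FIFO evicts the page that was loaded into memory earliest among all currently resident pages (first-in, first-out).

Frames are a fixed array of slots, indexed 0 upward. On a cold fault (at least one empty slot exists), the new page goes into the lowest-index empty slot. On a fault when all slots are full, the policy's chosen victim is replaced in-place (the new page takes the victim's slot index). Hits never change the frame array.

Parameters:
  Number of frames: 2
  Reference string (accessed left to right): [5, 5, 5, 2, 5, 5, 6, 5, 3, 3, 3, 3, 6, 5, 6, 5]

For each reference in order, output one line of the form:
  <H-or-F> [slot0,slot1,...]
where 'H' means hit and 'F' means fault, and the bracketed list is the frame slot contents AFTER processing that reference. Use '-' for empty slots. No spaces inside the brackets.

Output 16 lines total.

F [5,-]
H [5,-]
H [5,-]
F [5,2]
H [5,2]
H [5,2]
F [6,2]
F [6,5]
F [3,5]
H [3,5]
H [3,5]
H [3,5]
F [3,6]
F [5,6]
H [5,6]
H [5,6]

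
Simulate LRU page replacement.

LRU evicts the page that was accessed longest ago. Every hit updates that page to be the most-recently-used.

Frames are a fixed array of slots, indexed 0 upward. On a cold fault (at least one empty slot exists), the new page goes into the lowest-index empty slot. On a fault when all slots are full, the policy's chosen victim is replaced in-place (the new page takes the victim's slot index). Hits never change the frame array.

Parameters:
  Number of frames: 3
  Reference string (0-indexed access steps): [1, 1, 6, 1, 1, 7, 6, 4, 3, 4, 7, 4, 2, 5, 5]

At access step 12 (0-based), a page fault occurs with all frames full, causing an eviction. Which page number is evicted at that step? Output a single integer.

Step 0: ref 1 -> FAULT, frames=[1,-,-]
Step 1: ref 1 -> HIT, frames=[1,-,-]
Step 2: ref 6 -> FAULT, frames=[1,6,-]
Step 3: ref 1 -> HIT, frames=[1,6,-]
Step 4: ref 1 -> HIT, frames=[1,6,-]
Step 5: ref 7 -> FAULT, frames=[1,6,7]
Step 6: ref 6 -> HIT, frames=[1,6,7]
Step 7: ref 4 -> FAULT, evict 1, frames=[4,6,7]
Step 8: ref 3 -> FAULT, evict 7, frames=[4,6,3]
Step 9: ref 4 -> HIT, frames=[4,6,3]
Step 10: ref 7 -> FAULT, evict 6, frames=[4,7,3]
Step 11: ref 4 -> HIT, frames=[4,7,3]
Step 12: ref 2 -> FAULT, evict 3, frames=[4,7,2]
At step 12: evicted page 3

Answer: 3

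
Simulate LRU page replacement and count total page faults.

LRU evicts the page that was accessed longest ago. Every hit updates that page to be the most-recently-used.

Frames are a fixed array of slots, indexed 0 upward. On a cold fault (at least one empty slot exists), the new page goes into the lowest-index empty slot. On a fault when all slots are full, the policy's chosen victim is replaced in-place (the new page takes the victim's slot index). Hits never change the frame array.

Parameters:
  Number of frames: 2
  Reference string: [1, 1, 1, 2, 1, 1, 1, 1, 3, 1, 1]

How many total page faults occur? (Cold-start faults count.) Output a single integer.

Step 0: ref 1 → FAULT, frames=[1,-]
Step 1: ref 1 → HIT, frames=[1,-]
Step 2: ref 1 → HIT, frames=[1,-]
Step 3: ref 2 → FAULT, frames=[1,2]
Step 4: ref 1 → HIT, frames=[1,2]
Step 5: ref 1 → HIT, frames=[1,2]
Step 6: ref 1 → HIT, frames=[1,2]
Step 7: ref 1 → HIT, frames=[1,2]
Step 8: ref 3 → FAULT (evict 2), frames=[1,3]
Step 9: ref 1 → HIT, frames=[1,3]
Step 10: ref 1 → HIT, frames=[1,3]
Total faults: 3

Answer: 3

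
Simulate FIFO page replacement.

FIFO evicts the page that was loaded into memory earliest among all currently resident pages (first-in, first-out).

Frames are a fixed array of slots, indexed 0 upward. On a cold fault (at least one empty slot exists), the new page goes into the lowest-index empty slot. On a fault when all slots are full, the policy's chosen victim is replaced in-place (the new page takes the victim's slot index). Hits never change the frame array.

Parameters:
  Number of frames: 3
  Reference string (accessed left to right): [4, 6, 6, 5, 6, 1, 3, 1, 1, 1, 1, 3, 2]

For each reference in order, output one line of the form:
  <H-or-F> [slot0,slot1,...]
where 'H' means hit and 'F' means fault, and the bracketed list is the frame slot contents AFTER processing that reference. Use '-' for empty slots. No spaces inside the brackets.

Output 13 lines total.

F [4,-,-]
F [4,6,-]
H [4,6,-]
F [4,6,5]
H [4,6,5]
F [1,6,5]
F [1,3,5]
H [1,3,5]
H [1,3,5]
H [1,3,5]
H [1,3,5]
H [1,3,5]
F [1,3,2]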